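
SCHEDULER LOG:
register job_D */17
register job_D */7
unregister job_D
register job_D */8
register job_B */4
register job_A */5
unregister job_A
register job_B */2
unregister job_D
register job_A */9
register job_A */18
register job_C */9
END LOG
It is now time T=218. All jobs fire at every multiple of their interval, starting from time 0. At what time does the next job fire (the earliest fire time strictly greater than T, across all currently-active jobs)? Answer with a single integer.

Op 1: register job_D */17 -> active={job_D:*/17}
Op 2: register job_D */7 -> active={job_D:*/7}
Op 3: unregister job_D -> active={}
Op 4: register job_D */8 -> active={job_D:*/8}
Op 5: register job_B */4 -> active={job_B:*/4, job_D:*/8}
Op 6: register job_A */5 -> active={job_A:*/5, job_B:*/4, job_D:*/8}
Op 7: unregister job_A -> active={job_B:*/4, job_D:*/8}
Op 8: register job_B */2 -> active={job_B:*/2, job_D:*/8}
Op 9: unregister job_D -> active={job_B:*/2}
Op 10: register job_A */9 -> active={job_A:*/9, job_B:*/2}
Op 11: register job_A */18 -> active={job_A:*/18, job_B:*/2}
Op 12: register job_C */9 -> active={job_A:*/18, job_B:*/2, job_C:*/9}
  job_A: interval 18, next fire after T=218 is 234
  job_B: interval 2, next fire after T=218 is 220
  job_C: interval 9, next fire after T=218 is 225
Earliest fire time = 220 (job job_B)

Answer: 220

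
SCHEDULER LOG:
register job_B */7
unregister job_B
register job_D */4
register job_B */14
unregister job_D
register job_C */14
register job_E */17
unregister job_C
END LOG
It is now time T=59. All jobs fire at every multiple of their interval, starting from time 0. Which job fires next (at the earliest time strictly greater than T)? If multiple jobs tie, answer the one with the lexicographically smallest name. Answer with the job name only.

Answer: job_E

Derivation:
Op 1: register job_B */7 -> active={job_B:*/7}
Op 2: unregister job_B -> active={}
Op 3: register job_D */4 -> active={job_D:*/4}
Op 4: register job_B */14 -> active={job_B:*/14, job_D:*/4}
Op 5: unregister job_D -> active={job_B:*/14}
Op 6: register job_C */14 -> active={job_B:*/14, job_C:*/14}
Op 7: register job_E */17 -> active={job_B:*/14, job_C:*/14, job_E:*/17}
Op 8: unregister job_C -> active={job_B:*/14, job_E:*/17}
  job_B: interval 14, next fire after T=59 is 70
  job_E: interval 17, next fire after T=59 is 68
Earliest = 68, winner (lex tiebreak) = job_E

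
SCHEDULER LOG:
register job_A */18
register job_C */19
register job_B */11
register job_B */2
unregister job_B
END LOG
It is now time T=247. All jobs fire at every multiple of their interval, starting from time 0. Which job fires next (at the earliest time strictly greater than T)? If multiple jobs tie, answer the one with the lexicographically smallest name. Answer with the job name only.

Op 1: register job_A */18 -> active={job_A:*/18}
Op 2: register job_C */19 -> active={job_A:*/18, job_C:*/19}
Op 3: register job_B */11 -> active={job_A:*/18, job_B:*/11, job_C:*/19}
Op 4: register job_B */2 -> active={job_A:*/18, job_B:*/2, job_C:*/19}
Op 5: unregister job_B -> active={job_A:*/18, job_C:*/19}
  job_A: interval 18, next fire after T=247 is 252
  job_C: interval 19, next fire after T=247 is 266
Earliest = 252, winner (lex tiebreak) = job_A

Answer: job_A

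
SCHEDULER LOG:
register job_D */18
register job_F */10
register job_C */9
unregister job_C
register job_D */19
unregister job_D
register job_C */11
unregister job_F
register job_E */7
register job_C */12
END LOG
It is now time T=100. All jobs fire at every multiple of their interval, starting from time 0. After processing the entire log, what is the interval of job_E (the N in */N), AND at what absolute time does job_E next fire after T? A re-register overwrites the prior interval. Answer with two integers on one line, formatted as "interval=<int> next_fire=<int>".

Answer: interval=7 next_fire=105

Derivation:
Op 1: register job_D */18 -> active={job_D:*/18}
Op 2: register job_F */10 -> active={job_D:*/18, job_F:*/10}
Op 3: register job_C */9 -> active={job_C:*/9, job_D:*/18, job_F:*/10}
Op 4: unregister job_C -> active={job_D:*/18, job_F:*/10}
Op 5: register job_D */19 -> active={job_D:*/19, job_F:*/10}
Op 6: unregister job_D -> active={job_F:*/10}
Op 7: register job_C */11 -> active={job_C:*/11, job_F:*/10}
Op 8: unregister job_F -> active={job_C:*/11}
Op 9: register job_E */7 -> active={job_C:*/11, job_E:*/7}
Op 10: register job_C */12 -> active={job_C:*/12, job_E:*/7}
Final interval of job_E = 7
Next fire of job_E after T=100: (100//7+1)*7 = 105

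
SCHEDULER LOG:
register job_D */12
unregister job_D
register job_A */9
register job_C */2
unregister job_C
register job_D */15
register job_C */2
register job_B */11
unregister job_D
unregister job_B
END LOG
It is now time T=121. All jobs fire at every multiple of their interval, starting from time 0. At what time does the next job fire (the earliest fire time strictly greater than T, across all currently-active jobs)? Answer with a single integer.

Op 1: register job_D */12 -> active={job_D:*/12}
Op 2: unregister job_D -> active={}
Op 3: register job_A */9 -> active={job_A:*/9}
Op 4: register job_C */2 -> active={job_A:*/9, job_C:*/2}
Op 5: unregister job_C -> active={job_A:*/9}
Op 6: register job_D */15 -> active={job_A:*/9, job_D:*/15}
Op 7: register job_C */2 -> active={job_A:*/9, job_C:*/2, job_D:*/15}
Op 8: register job_B */11 -> active={job_A:*/9, job_B:*/11, job_C:*/2, job_D:*/15}
Op 9: unregister job_D -> active={job_A:*/9, job_B:*/11, job_C:*/2}
Op 10: unregister job_B -> active={job_A:*/9, job_C:*/2}
  job_A: interval 9, next fire after T=121 is 126
  job_C: interval 2, next fire after T=121 is 122
Earliest fire time = 122 (job job_C)

Answer: 122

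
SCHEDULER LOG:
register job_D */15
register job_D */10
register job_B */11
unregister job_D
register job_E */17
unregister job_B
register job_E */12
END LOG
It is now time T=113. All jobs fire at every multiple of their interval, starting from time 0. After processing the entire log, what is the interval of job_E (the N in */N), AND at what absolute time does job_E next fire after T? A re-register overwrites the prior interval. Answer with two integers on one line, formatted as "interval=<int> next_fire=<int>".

Answer: interval=12 next_fire=120

Derivation:
Op 1: register job_D */15 -> active={job_D:*/15}
Op 2: register job_D */10 -> active={job_D:*/10}
Op 3: register job_B */11 -> active={job_B:*/11, job_D:*/10}
Op 4: unregister job_D -> active={job_B:*/11}
Op 5: register job_E */17 -> active={job_B:*/11, job_E:*/17}
Op 6: unregister job_B -> active={job_E:*/17}
Op 7: register job_E */12 -> active={job_E:*/12}
Final interval of job_E = 12
Next fire of job_E after T=113: (113//12+1)*12 = 120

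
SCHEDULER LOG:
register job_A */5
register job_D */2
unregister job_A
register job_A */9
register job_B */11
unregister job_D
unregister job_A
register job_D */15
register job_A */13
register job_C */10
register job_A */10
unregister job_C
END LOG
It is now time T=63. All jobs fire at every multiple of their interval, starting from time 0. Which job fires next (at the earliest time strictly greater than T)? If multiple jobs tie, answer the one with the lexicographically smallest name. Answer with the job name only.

Op 1: register job_A */5 -> active={job_A:*/5}
Op 2: register job_D */2 -> active={job_A:*/5, job_D:*/2}
Op 3: unregister job_A -> active={job_D:*/2}
Op 4: register job_A */9 -> active={job_A:*/9, job_D:*/2}
Op 5: register job_B */11 -> active={job_A:*/9, job_B:*/11, job_D:*/2}
Op 6: unregister job_D -> active={job_A:*/9, job_B:*/11}
Op 7: unregister job_A -> active={job_B:*/11}
Op 8: register job_D */15 -> active={job_B:*/11, job_D:*/15}
Op 9: register job_A */13 -> active={job_A:*/13, job_B:*/11, job_D:*/15}
Op 10: register job_C */10 -> active={job_A:*/13, job_B:*/11, job_C:*/10, job_D:*/15}
Op 11: register job_A */10 -> active={job_A:*/10, job_B:*/11, job_C:*/10, job_D:*/15}
Op 12: unregister job_C -> active={job_A:*/10, job_B:*/11, job_D:*/15}
  job_A: interval 10, next fire after T=63 is 70
  job_B: interval 11, next fire after T=63 is 66
  job_D: interval 15, next fire after T=63 is 75
Earliest = 66, winner (lex tiebreak) = job_B

Answer: job_B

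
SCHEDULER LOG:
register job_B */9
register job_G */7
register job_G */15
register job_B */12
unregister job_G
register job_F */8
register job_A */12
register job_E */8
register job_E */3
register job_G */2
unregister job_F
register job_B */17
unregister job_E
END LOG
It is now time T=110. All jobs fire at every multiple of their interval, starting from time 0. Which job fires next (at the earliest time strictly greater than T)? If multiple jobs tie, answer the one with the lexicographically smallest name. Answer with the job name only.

Answer: job_G

Derivation:
Op 1: register job_B */9 -> active={job_B:*/9}
Op 2: register job_G */7 -> active={job_B:*/9, job_G:*/7}
Op 3: register job_G */15 -> active={job_B:*/9, job_G:*/15}
Op 4: register job_B */12 -> active={job_B:*/12, job_G:*/15}
Op 5: unregister job_G -> active={job_B:*/12}
Op 6: register job_F */8 -> active={job_B:*/12, job_F:*/8}
Op 7: register job_A */12 -> active={job_A:*/12, job_B:*/12, job_F:*/8}
Op 8: register job_E */8 -> active={job_A:*/12, job_B:*/12, job_E:*/8, job_F:*/8}
Op 9: register job_E */3 -> active={job_A:*/12, job_B:*/12, job_E:*/3, job_F:*/8}
Op 10: register job_G */2 -> active={job_A:*/12, job_B:*/12, job_E:*/3, job_F:*/8, job_G:*/2}
Op 11: unregister job_F -> active={job_A:*/12, job_B:*/12, job_E:*/3, job_G:*/2}
Op 12: register job_B */17 -> active={job_A:*/12, job_B:*/17, job_E:*/3, job_G:*/2}
Op 13: unregister job_E -> active={job_A:*/12, job_B:*/17, job_G:*/2}
  job_A: interval 12, next fire after T=110 is 120
  job_B: interval 17, next fire after T=110 is 119
  job_G: interval 2, next fire after T=110 is 112
Earliest = 112, winner (lex tiebreak) = job_G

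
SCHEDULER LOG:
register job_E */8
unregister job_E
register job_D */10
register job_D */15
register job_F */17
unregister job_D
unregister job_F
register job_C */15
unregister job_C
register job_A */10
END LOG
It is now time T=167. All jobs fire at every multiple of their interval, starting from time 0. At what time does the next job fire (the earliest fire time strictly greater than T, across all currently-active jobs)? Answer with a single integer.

Answer: 170

Derivation:
Op 1: register job_E */8 -> active={job_E:*/8}
Op 2: unregister job_E -> active={}
Op 3: register job_D */10 -> active={job_D:*/10}
Op 4: register job_D */15 -> active={job_D:*/15}
Op 5: register job_F */17 -> active={job_D:*/15, job_F:*/17}
Op 6: unregister job_D -> active={job_F:*/17}
Op 7: unregister job_F -> active={}
Op 8: register job_C */15 -> active={job_C:*/15}
Op 9: unregister job_C -> active={}
Op 10: register job_A */10 -> active={job_A:*/10}
  job_A: interval 10, next fire after T=167 is 170
Earliest fire time = 170 (job job_A)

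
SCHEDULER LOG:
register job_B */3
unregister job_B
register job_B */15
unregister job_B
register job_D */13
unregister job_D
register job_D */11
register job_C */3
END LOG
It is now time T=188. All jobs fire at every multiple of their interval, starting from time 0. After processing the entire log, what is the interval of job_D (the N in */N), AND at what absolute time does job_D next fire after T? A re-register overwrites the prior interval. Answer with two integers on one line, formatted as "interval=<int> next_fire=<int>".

Op 1: register job_B */3 -> active={job_B:*/3}
Op 2: unregister job_B -> active={}
Op 3: register job_B */15 -> active={job_B:*/15}
Op 4: unregister job_B -> active={}
Op 5: register job_D */13 -> active={job_D:*/13}
Op 6: unregister job_D -> active={}
Op 7: register job_D */11 -> active={job_D:*/11}
Op 8: register job_C */3 -> active={job_C:*/3, job_D:*/11}
Final interval of job_D = 11
Next fire of job_D after T=188: (188//11+1)*11 = 198

Answer: interval=11 next_fire=198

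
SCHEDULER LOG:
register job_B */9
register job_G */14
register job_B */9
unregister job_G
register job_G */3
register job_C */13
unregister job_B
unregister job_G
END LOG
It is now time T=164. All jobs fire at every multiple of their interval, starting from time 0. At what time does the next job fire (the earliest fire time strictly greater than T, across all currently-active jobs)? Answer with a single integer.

Answer: 169

Derivation:
Op 1: register job_B */9 -> active={job_B:*/9}
Op 2: register job_G */14 -> active={job_B:*/9, job_G:*/14}
Op 3: register job_B */9 -> active={job_B:*/9, job_G:*/14}
Op 4: unregister job_G -> active={job_B:*/9}
Op 5: register job_G */3 -> active={job_B:*/9, job_G:*/3}
Op 6: register job_C */13 -> active={job_B:*/9, job_C:*/13, job_G:*/3}
Op 7: unregister job_B -> active={job_C:*/13, job_G:*/3}
Op 8: unregister job_G -> active={job_C:*/13}
  job_C: interval 13, next fire after T=164 is 169
Earliest fire time = 169 (job job_C)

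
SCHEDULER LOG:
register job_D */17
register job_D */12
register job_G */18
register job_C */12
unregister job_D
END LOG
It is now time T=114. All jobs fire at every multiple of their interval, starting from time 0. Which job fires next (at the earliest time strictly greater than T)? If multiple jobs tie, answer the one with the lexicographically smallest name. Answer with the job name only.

Op 1: register job_D */17 -> active={job_D:*/17}
Op 2: register job_D */12 -> active={job_D:*/12}
Op 3: register job_G */18 -> active={job_D:*/12, job_G:*/18}
Op 4: register job_C */12 -> active={job_C:*/12, job_D:*/12, job_G:*/18}
Op 5: unregister job_D -> active={job_C:*/12, job_G:*/18}
  job_C: interval 12, next fire after T=114 is 120
  job_G: interval 18, next fire after T=114 is 126
Earliest = 120, winner (lex tiebreak) = job_C

Answer: job_C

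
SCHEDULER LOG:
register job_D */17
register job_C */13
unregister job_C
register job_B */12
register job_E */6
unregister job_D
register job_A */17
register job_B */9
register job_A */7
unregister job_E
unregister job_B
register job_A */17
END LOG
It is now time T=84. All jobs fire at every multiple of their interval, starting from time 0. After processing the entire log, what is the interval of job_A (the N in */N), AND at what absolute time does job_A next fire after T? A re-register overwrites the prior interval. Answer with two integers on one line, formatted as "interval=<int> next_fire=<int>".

Answer: interval=17 next_fire=85

Derivation:
Op 1: register job_D */17 -> active={job_D:*/17}
Op 2: register job_C */13 -> active={job_C:*/13, job_D:*/17}
Op 3: unregister job_C -> active={job_D:*/17}
Op 4: register job_B */12 -> active={job_B:*/12, job_D:*/17}
Op 5: register job_E */6 -> active={job_B:*/12, job_D:*/17, job_E:*/6}
Op 6: unregister job_D -> active={job_B:*/12, job_E:*/6}
Op 7: register job_A */17 -> active={job_A:*/17, job_B:*/12, job_E:*/6}
Op 8: register job_B */9 -> active={job_A:*/17, job_B:*/9, job_E:*/6}
Op 9: register job_A */7 -> active={job_A:*/7, job_B:*/9, job_E:*/6}
Op 10: unregister job_E -> active={job_A:*/7, job_B:*/9}
Op 11: unregister job_B -> active={job_A:*/7}
Op 12: register job_A */17 -> active={job_A:*/17}
Final interval of job_A = 17
Next fire of job_A after T=84: (84//17+1)*17 = 85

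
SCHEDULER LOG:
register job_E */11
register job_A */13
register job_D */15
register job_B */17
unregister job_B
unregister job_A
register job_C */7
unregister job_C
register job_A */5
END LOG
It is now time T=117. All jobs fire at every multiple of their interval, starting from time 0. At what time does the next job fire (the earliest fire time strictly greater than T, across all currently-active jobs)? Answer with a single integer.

Answer: 120

Derivation:
Op 1: register job_E */11 -> active={job_E:*/11}
Op 2: register job_A */13 -> active={job_A:*/13, job_E:*/11}
Op 3: register job_D */15 -> active={job_A:*/13, job_D:*/15, job_E:*/11}
Op 4: register job_B */17 -> active={job_A:*/13, job_B:*/17, job_D:*/15, job_E:*/11}
Op 5: unregister job_B -> active={job_A:*/13, job_D:*/15, job_E:*/11}
Op 6: unregister job_A -> active={job_D:*/15, job_E:*/11}
Op 7: register job_C */7 -> active={job_C:*/7, job_D:*/15, job_E:*/11}
Op 8: unregister job_C -> active={job_D:*/15, job_E:*/11}
Op 9: register job_A */5 -> active={job_A:*/5, job_D:*/15, job_E:*/11}
  job_A: interval 5, next fire after T=117 is 120
  job_D: interval 15, next fire after T=117 is 120
  job_E: interval 11, next fire after T=117 is 121
Earliest fire time = 120 (job job_A)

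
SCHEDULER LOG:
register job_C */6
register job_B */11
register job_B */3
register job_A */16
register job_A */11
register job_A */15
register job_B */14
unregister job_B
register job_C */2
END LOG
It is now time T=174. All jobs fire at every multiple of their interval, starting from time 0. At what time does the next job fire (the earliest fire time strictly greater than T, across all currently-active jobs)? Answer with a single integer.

Answer: 176

Derivation:
Op 1: register job_C */6 -> active={job_C:*/6}
Op 2: register job_B */11 -> active={job_B:*/11, job_C:*/6}
Op 3: register job_B */3 -> active={job_B:*/3, job_C:*/6}
Op 4: register job_A */16 -> active={job_A:*/16, job_B:*/3, job_C:*/6}
Op 5: register job_A */11 -> active={job_A:*/11, job_B:*/3, job_C:*/6}
Op 6: register job_A */15 -> active={job_A:*/15, job_B:*/3, job_C:*/6}
Op 7: register job_B */14 -> active={job_A:*/15, job_B:*/14, job_C:*/6}
Op 8: unregister job_B -> active={job_A:*/15, job_C:*/6}
Op 9: register job_C */2 -> active={job_A:*/15, job_C:*/2}
  job_A: interval 15, next fire after T=174 is 180
  job_C: interval 2, next fire after T=174 is 176
Earliest fire time = 176 (job job_C)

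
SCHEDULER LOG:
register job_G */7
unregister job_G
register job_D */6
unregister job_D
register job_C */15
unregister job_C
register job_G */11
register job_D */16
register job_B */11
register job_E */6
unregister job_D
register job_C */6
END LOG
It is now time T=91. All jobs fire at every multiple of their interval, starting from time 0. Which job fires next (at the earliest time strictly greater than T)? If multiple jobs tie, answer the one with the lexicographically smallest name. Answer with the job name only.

Answer: job_C

Derivation:
Op 1: register job_G */7 -> active={job_G:*/7}
Op 2: unregister job_G -> active={}
Op 3: register job_D */6 -> active={job_D:*/6}
Op 4: unregister job_D -> active={}
Op 5: register job_C */15 -> active={job_C:*/15}
Op 6: unregister job_C -> active={}
Op 7: register job_G */11 -> active={job_G:*/11}
Op 8: register job_D */16 -> active={job_D:*/16, job_G:*/11}
Op 9: register job_B */11 -> active={job_B:*/11, job_D:*/16, job_G:*/11}
Op 10: register job_E */6 -> active={job_B:*/11, job_D:*/16, job_E:*/6, job_G:*/11}
Op 11: unregister job_D -> active={job_B:*/11, job_E:*/6, job_G:*/11}
Op 12: register job_C */6 -> active={job_B:*/11, job_C:*/6, job_E:*/6, job_G:*/11}
  job_B: interval 11, next fire after T=91 is 99
  job_C: interval 6, next fire after T=91 is 96
  job_E: interval 6, next fire after T=91 is 96
  job_G: interval 11, next fire after T=91 is 99
Earliest = 96, winner (lex tiebreak) = job_C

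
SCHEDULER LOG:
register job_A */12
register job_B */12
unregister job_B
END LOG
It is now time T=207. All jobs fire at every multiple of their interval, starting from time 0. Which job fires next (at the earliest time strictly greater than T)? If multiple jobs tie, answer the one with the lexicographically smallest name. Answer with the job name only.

Answer: job_A

Derivation:
Op 1: register job_A */12 -> active={job_A:*/12}
Op 2: register job_B */12 -> active={job_A:*/12, job_B:*/12}
Op 3: unregister job_B -> active={job_A:*/12}
  job_A: interval 12, next fire after T=207 is 216
Earliest = 216, winner (lex tiebreak) = job_A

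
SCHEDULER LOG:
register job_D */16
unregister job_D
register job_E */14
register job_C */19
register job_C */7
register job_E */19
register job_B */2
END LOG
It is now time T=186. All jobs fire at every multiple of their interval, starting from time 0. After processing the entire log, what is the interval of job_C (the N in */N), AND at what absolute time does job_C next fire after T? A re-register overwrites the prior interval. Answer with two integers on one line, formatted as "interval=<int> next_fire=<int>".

Op 1: register job_D */16 -> active={job_D:*/16}
Op 2: unregister job_D -> active={}
Op 3: register job_E */14 -> active={job_E:*/14}
Op 4: register job_C */19 -> active={job_C:*/19, job_E:*/14}
Op 5: register job_C */7 -> active={job_C:*/7, job_E:*/14}
Op 6: register job_E */19 -> active={job_C:*/7, job_E:*/19}
Op 7: register job_B */2 -> active={job_B:*/2, job_C:*/7, job_E:*/19}
Final interval of job_C = 7
Next fire of job_C after T=186: (186//7+1)*7 = 189

Answer: interval=7 next_fire=189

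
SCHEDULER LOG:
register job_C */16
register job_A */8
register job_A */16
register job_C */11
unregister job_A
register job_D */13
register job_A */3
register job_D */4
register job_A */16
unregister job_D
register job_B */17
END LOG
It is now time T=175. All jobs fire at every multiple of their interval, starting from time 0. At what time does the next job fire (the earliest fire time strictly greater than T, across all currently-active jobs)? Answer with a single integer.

Op 1: register job_C */16 -> active={job_C:*/16}
Op 2: register job_A */8 -> active={job_A:*/8, job_C:*/16}
Op 3: register job_A */16 -> active={job_A:*/16, job_C:*/16}
Op 4: register job_C */11 -> active={job_A:*/16, job_C:*/11}
Op 5: unregister job_A -> active={job_C:*/11}
Op 6: register job_D */13 -> active={job_C:*/11, job_D:*/13}
Op 7: register job_A */3 -> active={job_A:*/3, job_C:*/11, job_D:*/13}
Op 8: register job_D */4 -> active={job_A:*/3, job_C:*/11, job_D:*/4}
Op 9: register job_A */16 -> active={job_A:*/16, job_C:*/11, job_D:*/4}
Op 10: unregister job_D -> active={job_A:*/16, job_C:*/11}
Op 11: register job_B */17 -> active={job_A:*/16, job_B:*/17, job_C:*/11}
  job_A: interval 16, next fire after T=175 is 176
  job_B: interval 17, next fire after T=175 is 187
  job_C: interval 11, next fire after T=175 is 176
Earliest fire time = 176 (job job_A)

Answer: 176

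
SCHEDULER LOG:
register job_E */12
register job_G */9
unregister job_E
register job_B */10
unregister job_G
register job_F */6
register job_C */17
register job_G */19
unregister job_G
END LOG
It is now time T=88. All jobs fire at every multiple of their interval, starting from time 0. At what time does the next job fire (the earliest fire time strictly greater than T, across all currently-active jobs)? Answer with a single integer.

Answer: 90

Derivation:
Op 1: register job_E */12 -> active={job_E:*/12}
Op 2: register job_G */9 -> active={job_E:*/12, job_G:*/9}
Op 3: unregister job_E -> active={job_G:*/9}
Op 4: register job_B */10 -> active={job_B:*/10, job_G:*/9}
Op 5: unregister job_G -> active={job_B:*/10}
Op 6: register job_F */6 -> active={job_B:*/10, job_F:*/6}
Op 7: register job_C */17 -> active={job_B:*/10, job_C:*/17, job_F:*/6}
Op 8: register job_G */19 -> active={job_B:*/10, job_C:*/17, job_F:*/6, job_G:*/19}
Op 9: unregister job_G -> active={job_B:*/10, job_C:*/17, job_F:*/6}
  job_B: interval 10, next fire after T=88 is 90
  job_C: interval 17, next fire after T=88 is 102
  job_F: interval 6, next fire after T=88 is 90
Earliest fire time = 90 (job job_B)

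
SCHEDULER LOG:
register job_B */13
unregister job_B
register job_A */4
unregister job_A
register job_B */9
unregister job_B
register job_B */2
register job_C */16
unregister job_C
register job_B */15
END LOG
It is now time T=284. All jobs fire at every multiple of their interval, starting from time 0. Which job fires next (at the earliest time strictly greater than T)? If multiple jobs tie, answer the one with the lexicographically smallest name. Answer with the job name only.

Answer: job_B

Derivation:
Op 1: register job_B */13 -> active={job_B:*/13}
Op 2: unregister job_B -> active={}
Op 3: register job_A */4 -> active={job_A:*/4}
Op 4: unregister job_A -> active={}
Op 5: register job_B */9 -> active={job_B:*/9}
Op 6: unregister job_B -> active={}
Op 7: register job_B */2 -> active={job_B:*/2}
Op 8: register job_C */16 -> active={job_B:*/2, job_C:*/16}
Op 9: unregister job_C -> active={job_B:*/2}
Op 10: register job_B */15 -> active={job_B:*/15}
  job_B: interval 15, next fire after T=284 is 285
Earliest = 285, winner (lex tiebreak) = job_B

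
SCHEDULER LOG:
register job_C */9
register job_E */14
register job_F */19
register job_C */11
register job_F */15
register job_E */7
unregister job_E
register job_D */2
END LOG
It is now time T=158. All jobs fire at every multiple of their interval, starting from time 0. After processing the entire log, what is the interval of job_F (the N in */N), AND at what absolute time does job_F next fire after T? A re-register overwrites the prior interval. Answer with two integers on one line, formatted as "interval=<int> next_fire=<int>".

Answer: interval=15 next_fire=165

Derivation:
Op 1: register job_C */9 -> active={job_C:*/9}
Op 2: register job_E */14 -> active={job_C:*/9, job_E:*/14}
Op 3: register job_F */19 -> active={job_C:*/9, job_E:*/14, job_F:*/19}
Op 4: register job_C */11 -> active={job_C:*/11, job_E:*/14, job_F:*/19}
Op 5: register job_F */15 -> active={job_C:*/11, job_E:*/14, job_F:*/15}
Op 6: register job_E */7 -> active={job_C:*/11, job_E:*/7, job_F:*/15}
Op 7: unregister job_E -> active={job_C:*/11, job_F:*/15}
Op 8: register job_D */2 -> active={job_C:*/11, job_D:*/2, job_F:*/15}
Final interval of job_F = 15
Next fire of job_F after T=158: (158//15+1)*15 = 165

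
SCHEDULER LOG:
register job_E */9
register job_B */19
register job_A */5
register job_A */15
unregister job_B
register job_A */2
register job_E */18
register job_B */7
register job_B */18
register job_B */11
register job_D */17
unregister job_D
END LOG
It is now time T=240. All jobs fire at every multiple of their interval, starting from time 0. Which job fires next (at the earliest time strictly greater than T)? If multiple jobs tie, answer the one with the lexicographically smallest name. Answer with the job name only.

Op 1: register job_E */9 -> active={job_E:*/9}
Op 2: register job_B */19 -> active={job_B:*/19, job_E:*/9}
Op 3: register job_A */5 -> active={job_A:*/5, job_B:*/19, job_E:*/9}
Op 4: register job_A */15 -> active={job_A:*/15, job_B:*/19, job_E:*/9}
Op 5: unregister job_B -> active={job_A:*/15, job_E:*/9}
Op 6: register job_A */2 -> active={job_A:*/2, job_E:*/9}
Op 7: register job_E */18 -> active={job_A:*/2, job_E:*/18}
Op 8: register job_B */7 -> active={job_A:*/2, job_B:*/7, job_E:*/18}
Op 9: register job_B */18 -> active={job_A:*/2, job_B:*/18, job_E:*/18}
Op 10: register job_B */11 -> active={job_A:*/2, job_B:*/11, job_E:*/18}
Op 11: register job_D */17 -> active={job_A:*/2, job_B:*/11, job_D:*/17, job_E:*/18}
Op 12: unregister job_D -> active={job_A:*/2, job_B:*/11, job_E:*/18}
  job_A: interval 2, next fire after T=240 is 242
  job_B: interval 11, next fire after T=240 is 242
  job_E: interval 18, next fire after T=240 is 252
Earliest = 242, winner (lex tiebreak) = job_A

Answer: job_A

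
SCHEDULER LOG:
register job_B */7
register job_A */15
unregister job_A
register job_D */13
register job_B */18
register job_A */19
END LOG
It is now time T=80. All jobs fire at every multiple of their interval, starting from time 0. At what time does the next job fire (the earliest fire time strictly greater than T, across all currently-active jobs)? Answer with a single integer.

Op 1: register job_B */7 -> active={job_B:*/7}
Op 2: register job_A */15 -> active={job_A:*/15, job_B:*/7}
Op 3: unregister job_A -> active={job_B:*/7}
Op 4: register job_D */13 -> active={job_B:*/7, job_D:*/13}
Op 5: register job_B */18 -> active={job_B:*/18, job_D:*/13}
Op 6: register job_A */19 -> active={job_A:*/19, job_B:*/18, job_D:*/13}
  job_A: interval 19, next fire after T=80 is 95
  job_B: interval 18, next fire after T=80 is 90
  job_D: interval 13, next fire after T=80 is 91
Earliest fire time = 90 (job job_B)

Answer: 90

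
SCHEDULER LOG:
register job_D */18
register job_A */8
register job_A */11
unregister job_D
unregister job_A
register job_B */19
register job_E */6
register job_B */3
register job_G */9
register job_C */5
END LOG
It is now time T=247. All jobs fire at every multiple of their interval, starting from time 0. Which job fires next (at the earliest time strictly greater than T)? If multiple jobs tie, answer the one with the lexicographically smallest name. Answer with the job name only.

Op 1: register job_D */18 -> active={job_D:*/18}
Op 2: register job_A */8 -> active={job_A:*/8, job_D:*/18}
Op 3: register job_A */11 -> active={job_A:*/11, job_D:*/18}
Op 4: unregister job_D -> active={job_A:*/11}
Op 5: unregister job_A -> active={}
Op 6: register job_B */19 -> active={job_B:*/19}
Op 7: register job_E */6 -> active={job_B:*/19, job_E:*/6}
Op 8: register job_B */3 -> active={job_B:*/3, job_E:*/6}
Op 9: register job_G */9 -> active={job_B:*/3, job_E:*/6, job_G:*/9}
Op 10: register job_C */5 -> active={job_B:*/3, job_C:*/5, job_E:*/6, job_G:*/9}
  job_B: interval 3, next fire after T=247 is 249
  job_C: interval 5, next fire after T=247 is 250
  job_E: interval 6, next fire after T=247 is 252
  job_G: interval 9, next fire after T=247 is 252
Earliest = 249, winner (lex tiebreak) = job_B

Answer: job_B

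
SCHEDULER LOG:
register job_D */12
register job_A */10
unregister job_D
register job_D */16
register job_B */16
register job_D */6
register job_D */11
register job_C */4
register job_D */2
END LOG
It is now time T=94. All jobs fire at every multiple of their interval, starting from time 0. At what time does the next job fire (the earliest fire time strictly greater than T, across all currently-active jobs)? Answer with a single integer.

Op 1: register job_D */12 -> active={job_D:*/12}
Op 2: register job_A */10 -> active={job_A:*/10, job_D:*/12}
Op 3: unregister job_D -> active={job_A:*/10}
Op 4: register job_D */16 -> active={job_A:*/10, job_D:*/16}
Op 5: register job_B */16 -> active={job_A:*/10, job_B:*/16, job_D:*/16}
Op 6: register job_D */6 -> active={job_A:*/10, job_B:*/16, job_D:*/6}
Op 7: register job_D */11 -> active={job_A:*/10, job_B:*/16, job_D:*/11}
Op 8: register job_C */4 -> active={job_A:*/10, job_B:*/16, job_C:*/4, job_D:*/11}
Op 9: register job_D */2 -> active={job_A:*/10, job_B:*/16, job_C:*/4, job_D:*/2}
  job_A: interval 10, next fire after T=94 is 100
  job_B: interval 16, next fire after T=94 is 96
  job_C: interval 4, next fire after T=94 is 96
  job_D: interval 2, next fire after T=94 is 96
Earliest fire time = 96 (job job_B)

Answer: 96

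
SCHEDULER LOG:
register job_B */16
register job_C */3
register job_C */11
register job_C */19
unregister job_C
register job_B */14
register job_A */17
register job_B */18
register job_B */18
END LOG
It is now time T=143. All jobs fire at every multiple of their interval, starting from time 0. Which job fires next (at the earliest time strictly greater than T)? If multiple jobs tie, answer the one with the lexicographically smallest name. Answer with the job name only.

Answer: job_B

Derivation:
Op 1: register job_B */16 -> active={job_B:*/16}
Op 2: register job_C */3 -> active={job_B:*/16, job_C:*/3}
Op 3: register job_C */11 -> active={job_B:*/16, job_C:*/11}
Op 4: register job_C */19 -> active={job_B:*/16, job_C:*/19}
Op 5: unregister job_C -> active={job_B:*/16}
Op 6: register job_B */14 -> active={job_B:*/14}
Op 7: register job_A */17 -> active={job_A:*/17, job_B:*/14}
Op 8: register job_B */18 -> active={job_A:*/17, job_B:*/18}
Op 9: register job_B */18 -> active={job_A:*/17, job_B:*/18}
  job_A: interval 17, next fire after T=143 is 153
  job_B: interval 18, next fire after T=143 is 144
Earliest = 144, winner (lex tiebreak) = job_B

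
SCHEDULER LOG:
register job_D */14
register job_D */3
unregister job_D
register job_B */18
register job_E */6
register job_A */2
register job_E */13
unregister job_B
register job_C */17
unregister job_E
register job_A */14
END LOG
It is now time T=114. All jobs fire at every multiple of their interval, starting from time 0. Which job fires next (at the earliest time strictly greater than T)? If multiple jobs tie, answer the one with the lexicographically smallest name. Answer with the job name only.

Answer: job_C

Derivation:
Op 1: register job_D */14 -> active={job_D:*/14}
Op 2: register job_D */3 -> active={job_D:*/3}
Op 3: unregister job_D -> active={}
Op 4: register job_B */18 -> active={job_B:*/18}
Op 5: register job_E */6 -> active={job_B:*/18, job_E:*/6}
Op 6: register job_A */2 -> active={job_A:*/2, job_B:*/18, job_E:*/6}
Op 7: register job_E */13 -> active={job_A:*/2, job_B:*/18, job_E:*/13}
Op 8: unregister job_B -> active={job_A:*/2, job_E:*/13}
Op 9: register job_C */17 -> active={job_A:*/2, job_C:*/17, job_E:*/13}
Op 10: unregister job_E -> active={job_A:*/2, job_C:*/17}
Op 11: register job_A */14 -> active={job_A:*/14, job_C:*/17}
  job_A: interval 14, next fire after T=114 is 126
  job_C: interval 17, next fire after T=114 is 119
Earliest = 119, winner (lex tiebreak) = job_C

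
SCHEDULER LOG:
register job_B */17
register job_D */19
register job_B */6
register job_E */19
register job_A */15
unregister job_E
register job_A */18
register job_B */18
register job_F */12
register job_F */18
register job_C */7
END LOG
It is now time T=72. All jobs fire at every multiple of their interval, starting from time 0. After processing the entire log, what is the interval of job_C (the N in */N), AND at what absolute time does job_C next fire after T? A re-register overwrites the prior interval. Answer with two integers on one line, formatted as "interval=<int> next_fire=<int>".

Op 1: register job_B */17 -> active={job_B:*/17}
Op 2: register job_D */19 -> active={job_B:*/17, job_D:*/19}
Op 3: register job_B */6 -> active={job_B:*/6, job_D:*/19}
Op 4: register job_E */19 -> active={job_B:*/6, job_D:*/19, job_E:*/19}
Op 5: register job_A */15 -> active={job_A:*/15, job_B:*/6, job_D:*/19, job_E:*/19}
Op 6: unregister job_E -> active={job_A:*/15, job_B:*/6, job_D:*/19}
Op 7: register job_A */18 -> active={job_A:*/18, job_B:*/6, job_D:*/19}
Op 8: register job_B */18 -> active={job_A:*/18, job_B:*/18, job_D:*/19}
Op 9: register job_F */12 -> active={job_A:*/18, job_B:*/18, job_D:*/19, job_F:*/12}
Op 10: register job_F */18 -> active={job_A:*/18, job_B:*/18, job_D:*/19, job_F:*/18}
Op 11: register job_C */7 -> active={job_A:*/18, job_B:*/18, job_C:*/7, job_D:*/19, job_F:*/18}
Final interval of job_C = 7
Next fire of job_C after T=72: (72//7+1)*7 = 77

Answer: interval=7 next_fire=77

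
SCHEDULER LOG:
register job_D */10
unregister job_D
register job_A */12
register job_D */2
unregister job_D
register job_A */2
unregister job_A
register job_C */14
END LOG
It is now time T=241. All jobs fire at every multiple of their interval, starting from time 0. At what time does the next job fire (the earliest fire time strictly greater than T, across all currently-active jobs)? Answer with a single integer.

Answer: 252

Derivation:
Op 1: register job_D */10 -> active={job_D:*/10}
Op 2: unregister job_D -> active={}
Op 3: register job_A */12 -> active={job_A:*/12}
Op 4: register job_D */2 -> active={job_A:*/12, job_D:*/2}
Op 5: unregister job_D -> active={job_A:*/12}
Op 6: register job_A */2 -> active={job_A:*/2}
Op 7: unregister job_A -> active={}
Op 8: register job_C */14 -> active={job_C:*/14}
  job_C: interval 14, next fire after T=241 is 252
Earliest fire time = 252 (job job_C)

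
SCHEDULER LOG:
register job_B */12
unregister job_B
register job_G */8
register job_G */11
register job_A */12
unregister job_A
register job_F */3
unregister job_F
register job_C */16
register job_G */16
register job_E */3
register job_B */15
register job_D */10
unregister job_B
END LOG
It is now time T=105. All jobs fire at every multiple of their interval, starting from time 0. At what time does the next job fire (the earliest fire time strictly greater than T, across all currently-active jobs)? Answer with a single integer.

Op 1: register job_B */12 -> active={job_B:*/12}
Op 2: unregister job_B -> active={}
Op 3: register job_G */8 -> active={job_G:*/8}
Op 4: register job_G */11 -> active={job_G:*/11}
Op 5: register job_A */12 -> active={job_A:*/12, job_G:*/11}
Op 6: unregister job_A -> active={job_G:*/11}
Op 7: register job_F */3 -> active={job_F:*/3, job_G:*/11}
Op 8: unregister job_F -> active={job_G:*/11}
Op 9: register job_C */16 -> active={job_C:*/16, job_G:*/11}
Op 10: register job_G */16 -> active={job_C:*/16, job_G:*/16}
Op 11: register job_E */3 -> active={job_C:*/16, job_E:*/3, job_G:*/16}
Op 12: register job_B */15 -> active={job_B:*/15, job_C:*/16, job_E:*/3, job_G:*/16}
Op 13: register job_D */10 -> active={job_B:*/15, job_C:*/16, job_D:*/10, job_E:*/3, job_G:*/16}
Op 14: unregister job_B -> active={job_C:*/16, job_D:*/10, job_E:*/3, job_G:*/16}
  job_C: interval 16, next fire after T=105 is 112
  job_D: interval 10, next fire after T=105 is 110
  job_E: interval 3, next fire after T=105 is 108
  job_G: interval 16, next fire after T=105 is 112
Earliest fire time = 108 (job job_E)

Answer: 108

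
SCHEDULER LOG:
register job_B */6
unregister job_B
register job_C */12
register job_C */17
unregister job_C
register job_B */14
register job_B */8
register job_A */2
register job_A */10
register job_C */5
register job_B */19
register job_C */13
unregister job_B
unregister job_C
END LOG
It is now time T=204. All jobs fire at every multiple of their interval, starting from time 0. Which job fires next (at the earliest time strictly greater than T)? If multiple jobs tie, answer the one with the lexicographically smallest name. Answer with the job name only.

Answer: job_A

Derivation:
Op 1: register job_B */6 -> active={job_B:*/6}
Op 2: unregister job_B -> active={}
Op 3: register job_C */12 -> active={job_C:*/12}
Op 4: register job_C */17 -> active={job_C:*/17}
Op 5: unregister job_C -> active={}
Op 6: register job_B */14 -> active={job_B:*/14}
Op 7: register job_B */8 -> active={job_B:*/8}
Op 8: register job_A */2 -> active={job_A:*/2, job_B:*/8}
Op 9: register job_A */10 -> active={job_A:*/10, job_B:*/8}
Op 10: register job_C */5 -> active={job_A:*/10, job_B:*/8, job_C:*/5}
Op 11: register job_B */19 -> active={job_A:*/10, job_B:*/19, job_C:*/5}
Op 12: register job_C */13 -> active={job_A:*/10, job_B:*/19, job_C:*/13}
Op 13: unregister job_B -> active={job_A:*/10, job_C:*/13}
Op 14: unregister job_C -> active={job_A:*/10}
  job_A: interval 10, next fire after T=204 is 210
Earliest = 210, winner (lex tiebreak) = job_A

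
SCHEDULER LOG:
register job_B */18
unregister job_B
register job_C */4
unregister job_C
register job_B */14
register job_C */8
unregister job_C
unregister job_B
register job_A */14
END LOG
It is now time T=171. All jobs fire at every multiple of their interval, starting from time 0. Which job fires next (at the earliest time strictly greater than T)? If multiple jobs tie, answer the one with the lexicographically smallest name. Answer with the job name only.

Op 1: register job_B */18 -> active={job_B:*/18}
Op 2: unregister job_B -> active={}
Op 3: register job_C */4 -> active={job_C:*/4}
Op 4: unregister job_C -> active={}
Op 5: register job_B */14 -> active={job_B:*/14}
Op 6: register job_C */8 -> active={job_B:*/14, job_C:*/8}
Op 7: unregister job_C -> active={job_B:*/14}
Op 8: unregister job_B -> active={}
Op 9: register job_A */14 -> active={job_A:*/14}
  job_A: interval 14, next fire after T=171 is 182
Earliest = 182, winner (lex tiebreak) = job_A

Answer: job_A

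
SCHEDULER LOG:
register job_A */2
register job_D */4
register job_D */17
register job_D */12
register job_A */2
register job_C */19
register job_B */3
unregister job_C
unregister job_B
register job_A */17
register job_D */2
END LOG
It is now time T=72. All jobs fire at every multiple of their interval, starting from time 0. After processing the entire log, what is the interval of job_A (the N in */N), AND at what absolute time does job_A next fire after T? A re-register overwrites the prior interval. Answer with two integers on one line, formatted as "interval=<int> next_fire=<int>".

Answer: interval=17 next_fire=85

Derivation:
Op 1: register job_A */2 -> active={job_A:*/2}
Op 2: register job_D */4 -> active={job_A:*/2, job_D:*/4}
Op 3: register job_D */17 -> active={job_A:*/2, job_D:*/17}
Op 4: register job_D */12 -> active={job_A:*/2, job_D:*/12}
Op 5: register job_A */2 -> active={job_A:*/2, job_D:*/12}
Op 6: register job_C */19 -> active={job_A:*/2, job_C:*/19, job_D:*/12}
Op 7: register job_B */3 -> active={job_A:*/2, job_B:*/3, job_C:*/19, job_D:*/12}
Op 8: unregister job_C -> active={job_A:*/2, job_B:*/3, job_D:*/12}
Op 9: unregister job_B -> active={job_A:*/2, job_D:*/12}
Op 10: register job_A */17 -> active={job_A:*/17, job_D:*/12}
Op 11: register job_D */2 -> active={job_A:*/17, job_D:*/2}
Final interval of job_A = 17
Next fire of job_A after T=72: (72//17+1)*17 = 85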